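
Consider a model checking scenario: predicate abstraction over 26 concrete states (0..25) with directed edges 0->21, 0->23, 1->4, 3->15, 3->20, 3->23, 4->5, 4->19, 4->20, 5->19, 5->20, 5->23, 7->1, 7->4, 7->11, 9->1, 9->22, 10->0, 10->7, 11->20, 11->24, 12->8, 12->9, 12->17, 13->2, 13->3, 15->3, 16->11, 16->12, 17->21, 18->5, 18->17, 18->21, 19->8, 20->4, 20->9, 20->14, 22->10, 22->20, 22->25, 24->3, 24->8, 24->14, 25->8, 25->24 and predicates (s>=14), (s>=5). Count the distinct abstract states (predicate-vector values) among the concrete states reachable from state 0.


BFS from 0:
Concrete reachable: {0, 21, 23}
Abstract via predicates (s>=14), (s>=5):
  (0,0) <- {0}
  (1,1) <- {21, 23}
Distinct abstract states = 2

2


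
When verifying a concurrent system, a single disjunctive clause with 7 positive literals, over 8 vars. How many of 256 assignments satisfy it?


Step 1: Total=2^8=256
Step 2: Unsat when all 7 false: 2^1=2
Step 3: Sat=256-2=254

254


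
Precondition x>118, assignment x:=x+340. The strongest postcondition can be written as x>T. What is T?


Formula: sp(P, x:=E) = exists old_x. (x = E[old_x/x]) AND P[old_x/x] (old_x is the value of x before the assignment; eliminate old_x by solving x = E[old_x/x] for old_x)
Step 1: Precondition P: x>118, i.e. old_x > 118
Step 2: Assignment gives x = old_x + 340, so old_x = x - 340
Step 3: Substitute into P: x - 340 > 118
Step 4: Simplify: x > 118+340 = 458

458


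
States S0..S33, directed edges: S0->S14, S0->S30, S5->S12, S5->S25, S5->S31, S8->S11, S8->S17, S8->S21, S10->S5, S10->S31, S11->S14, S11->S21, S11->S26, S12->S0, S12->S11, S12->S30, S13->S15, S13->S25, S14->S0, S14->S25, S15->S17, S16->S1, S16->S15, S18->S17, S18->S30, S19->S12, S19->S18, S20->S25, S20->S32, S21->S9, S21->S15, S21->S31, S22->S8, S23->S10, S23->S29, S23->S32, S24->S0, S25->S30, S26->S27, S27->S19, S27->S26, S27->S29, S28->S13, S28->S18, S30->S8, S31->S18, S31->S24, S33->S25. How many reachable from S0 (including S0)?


BFS from S0:
  layer 0: {S0}
  layer 1: {S14, S30}
  layer 2: {S8, S25}
  layer 3: {S11, S17, S21}
  layer 4: {S9, S15, S26, S31}
  layer 5: {S18, S24, S27}
  layer 6: {S19, S29}
  layer 7: {S12}
Reachable set: {S0, S8, S9, S11, S12, S14, S15, S17, S18, S19, S21, S24, S25, S26, S27, S29, S30, S31}
Count = 18

18


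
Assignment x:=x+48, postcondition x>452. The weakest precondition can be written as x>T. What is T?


Formula: wp(x:=E, P) = P[E/x] (substitute E for x in postcondition)
Step 1: Postcondition: x>452
Step 2: Substitute x+48 for x: x+48>452
Step 3: Solve for x: x > 452-48 = 404

404


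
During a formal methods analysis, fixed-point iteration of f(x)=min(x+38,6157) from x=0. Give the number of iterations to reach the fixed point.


Step 1: x=0, cap=6157, increment=38
Step 2: x grows by 38 each step until capped at 6157; fixed point is x=6157
Step 3: iterations = ceil(6157/38) = 163

163


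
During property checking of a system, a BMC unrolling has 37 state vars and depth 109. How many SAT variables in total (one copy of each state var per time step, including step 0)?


BMC unrolls to depth k, creating one copy of each state var for steps 0..k.
Step count = 109 + 1 = 110 (steps 0 through 109)
Vars per step = 37
Total = 37 * 110 = 4070

4070


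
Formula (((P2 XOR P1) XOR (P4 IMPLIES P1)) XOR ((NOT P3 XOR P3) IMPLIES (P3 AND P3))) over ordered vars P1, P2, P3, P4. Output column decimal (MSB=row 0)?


Formula: (((P2 XOR P1) XOR (P4 IMPLIES P1)) XOR ((NOT P3 XOR P3) IMPLIES (P3 AND P3))) over P1, P2, P3, P4 (16 rows)
Evaluate each row (bits = P1,P2,P3,P4, MSB first):
  row 0 [0000]: (((0 XOR 0) XOR (0 IMPLIES 0)) XOR ((NOT 0 XOR 0) IMPLIES (0 AND 0))) -> 1
  row 1 [0001]: (((0 XOR 0) XOR (1 IMPLIES 0)) XOR ((NOT 0 XOR 0) IMPLIES (0 AND 0))) -> 0
  row 2 [0010]: (((0 XOR 0) XOR (0 IMPLIES 0)) XOR ((NOT 1 XOR 1) IMPLIES (1 AND 1))) -> 0
  row 3 [0011]: (((0 XOR 0) XOR (1 IMPLIES 0)) XOR ((NOT 1 XOR 1) IMPLIES (1 AND 1))) -> 1
  row 4 [0100]: (((1 XOR 0) XOR (0 IMPLIES 0)) XOR ((NOT 0 XOR 0) IMPLIES (0 AND 0))) -> 0
  row 5 [0101]: (((1 XOR 0) XOR (1 IMPLIES 0)) XOR ((NOT 0 XOR 0) IMPLIES (0 AND 0))) -> 1
  row 6 [0110]: (((1 XOR 0) XOR (0 IMPLIES 0)) XOR ((NOT 1 XOR 1) IMPLIES (1 AND 1))) -> 1
  row 7 [0111]: (((1 XOR 0) XOR (1 IMPLIES 0)) XOR ((NOT 1 XOR 1) IMPLIES (1 AND 1))) -> 0
  row 8 [1000]: (((0 XOR 1) XOR (0 IMPLIES 1)) XOR ((NOT 0 XOR 0) IMPLIES (0 AND 0))) -> 0
  row 9 [1001]: (((0 XOR 1) XOR (1 IMPLIES 1)) XOR ((NOT 0 XOR 0) IMPLIES (0 AND 0))) -> 0
  row 10 [1010]: (((0 XOR 1) XOR (0 IMPLIES 1)) XOR ((NOT 1 XOR 1) IMPLIES (1 AND 1))) -> 1
  row 11 [1011]: (((0 XOR 1) XOR (1 IMPLIES 1)) XOR ((NOT 1 XOR 1) IMPLIES (1 AND 1))) -> 1
  row 12 [1100]: (((1 XOR 1) XOR (0 IMPLIES 1)) XOR ((NOT 0 XOR 0) IMPLIES (0 AND 0))) -> 1
  row 13 [1101]: (((1 XOR 1) XOR (1 IMPLIES 1)) XOR ((NOT 0 XOR 0) IMPLIES (0 AND 0))) -> 1
  row 14 [1110]: (((1 XOR 1) XOR (0 IMPLIES 1)) XOR ((NOT 1 XOR 1) IMPLIES (1 AND 1))) -> 0
  row 15 [1111]: (((1 XOR 1) XOR (1 IMPLIES 1)) XOR ((NOT 1 XOR 1) IMPLIES (1 AND 1))) -> 0
Full result column, 4 rows per line (P1,P2 fixed per line; P3,P4 runs 00..11 left to right):
  rows 0-3 [P1,P2=00]: 1001  = hex 9
  rows 4-7 [P1,P2=01]: 0110  = hex 6
  rows 8-11 [P1,P2=10]: 0011  = hex 3
  rows 12-15 [P1,P2=11]: 1100  = hex C
Output column (row 0 .. row 15) = 1001011000111100
Output column grouped in 4s = 1001 0110 0011 1100 = 0x963C
Convert to decimal digit by digit (value = value*16 + digit):
  9 -> 9
  9*16 + 6 = 150
  150*16 + 3 = 2403
  2403*16 + 12 (C) = 38460
Decimal = 38460

38460


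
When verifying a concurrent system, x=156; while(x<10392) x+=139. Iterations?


Step 1: x goes from 156 toward 10392 by 139; the body runs while x<10392, so iterations = ceil((bound-start)/step)
Step 2: Distance=10236
Step 3: ceil(10236/139)=74

74


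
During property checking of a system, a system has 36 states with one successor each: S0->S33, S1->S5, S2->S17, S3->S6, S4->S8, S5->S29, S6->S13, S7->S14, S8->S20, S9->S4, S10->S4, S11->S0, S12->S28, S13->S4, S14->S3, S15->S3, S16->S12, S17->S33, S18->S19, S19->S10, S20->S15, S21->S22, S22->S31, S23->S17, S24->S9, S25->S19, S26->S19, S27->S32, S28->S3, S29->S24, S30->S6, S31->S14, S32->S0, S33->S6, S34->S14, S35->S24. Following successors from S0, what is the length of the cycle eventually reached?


Trace from S0 until a state repeats:
  S0 -> S33 -> S6 -> S13 -> S4 -> S8 -> S20 -> S15 -> S3 -> S6
S6 first seen at step 2, revisited at step 9.
Cycle length = 9 - 2 = 7

7


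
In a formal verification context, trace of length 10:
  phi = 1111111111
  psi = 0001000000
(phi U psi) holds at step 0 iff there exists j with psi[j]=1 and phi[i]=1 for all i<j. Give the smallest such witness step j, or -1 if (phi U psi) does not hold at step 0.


(phi U psi) at 0: need smallest j with psi[j]=1 and phi[i]=1 for all i in [0,j).
Scan from step 0:
  step 0: phi=1, psi=0 -> continue
  step 1: phi=1, psi=0 -> continue
  step 2: phi=1, psi=0 -> continue
  step 3: psi=1 and phi held for [0,3) -> witness found
Witness step = 3

3


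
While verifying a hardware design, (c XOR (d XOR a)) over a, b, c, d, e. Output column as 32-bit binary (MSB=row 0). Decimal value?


Formula: (c XOR (d XOR a)) over a, b, c, d, e (32 rows)
Evaluate each row (bits = a,b,c,d,e, MSB first):
  row 0 [00000]: (0 XOR (0 XOR 0)) -> 0
  row 1 [00001]: (0 XOR (0 XOR 0)) -> 0
  row 2 [00010]: (0 XOR (1 XOR 0)) -> 1
  row 3 [00011]: (0 XOR (1 XOR 0)) -> 1
  row 4 [00100]: (1 XOR (0 XOR 0)) -> 1
  row 5 [00101]: (1 XOR (0 XOR 0)) -> 1
  row 6 [00110]: (1 XOR (1 XOR 0)) -> 0
  row 7 [00111]: (1 XOR (1 XOR 0)) -> 0
  row 8 [01000]: (0 XOR (0 XOR 0)) -> 0
  row 9 [01001]: (0 XOR (0 XOR 0)) -> 0
  row 10 [01010]: (0 XOR (1 XOR 0)) -> 1
  row 11 [01011]: (0 XOR (1 XOR 0)) -> 1
  row 12 [01100]: (1 XOR (0 XOR 0)) -> 1
  row 13 [01101]: (1 XOR (0 XOR 0)) -> 1
  row 14 [01110]: (1 XOR (1 XOR 0)) -> 0
  row 15 [01111]: (1 XOR (1 XOR 0)) -> 0
  row 16 [10000]: (0 XOR (0 XOR 1)) -> 1
  row 17 [10001]: (0 XOR (0 XOR 1)) -> 1
  row 18 [10010]: (0 XOR (1 XOR 1)) -> 0
  row 19 [10011]: (0 XOR (1 XOR 1)) -> 0
  row 20 [10100]: (1 XOR (0 XOR 1)) -> 0
  row 21 [10101]: (1 XOR (0 XOR 1)) -> 0
  row 22 [10110]: (1 XOR (1 XOR 1)) -> 1
  row 23 [10111]: (1 XOR (1 XOR 1)) -> 1
  row 24 [11000]: (0 XOR (0 XOR 1)) -> 1
  row 25 [11001]: (0 XOR (0 XOR 1)) -> 1
  row 26 [11010]: (0 XOR (1 XOR 1)) -> 0
  row 27 [11011]: (0 XOR (1 XOR 1)) -> 0
  row 28 [11100]: (1 XOR (0 XOR 1)) -> 0
  row 29 [11101]: (1 XOR (0 XOR 1)) -> 0
  row 30 [11110]: (1 XOR (1 XOR 1)) -> 1
  row 31 [11111]: (1 XOR (1 XOR 1)) -> 1
Full result column, 4 rows per line (a,b,c fixed per line; d,e runs 00..11 left to right):
  rows 0-3 [a,b,c=000]: 0011  = hex 3
  rows 4-7 [a,b,c=001]: 1100  = hex C
  rows 8-11 [a,b,c=010]: 0011  = hex 3
  rows 12-15 [a,b,c=011]: 1100  = hex C
  rows 16-19 [a,b,c=100]: 1100  = hex C
  rows 20-23 [a,b,c=101]: 0011  = hex 3
  rows 24-27 [a,b,c=110]: 1100  = hex C
  rows 28-31 [a,b,c=111]: 0011  = hex 3
Output column (row 0 .. row 31) = 00111100001111001100001111000011
Output column grouped in 4s = 0011 1100 0011 1100 1100 0011 1100 0011 = 0x3C3CC3C3
Convert to decimal digit by digit (value = value*16 + digit):
  3 -> 3
  3*16 + 12 (C) = 60
  60*16 + 3 = 963
  963*16 + 12 (C) = 15420
  15420*16 + 12 (C) = 246732
  246732*16 + 3 = 3947715
  3947715*16 + 12 (C) = 63163452
  63163452*16 + 3 = 1010615235
Decimal = 1010615235

1010615235


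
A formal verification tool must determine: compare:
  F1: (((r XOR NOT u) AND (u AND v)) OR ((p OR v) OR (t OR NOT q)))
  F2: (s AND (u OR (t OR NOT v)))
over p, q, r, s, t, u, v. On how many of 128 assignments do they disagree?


F1 = (((r XOR NOT u) AND (u AND v)) OR ((p OR v) OR (t OR NOT q)))
F2 = (s AND (u OR (t OR NOT v)))
Evaluate both on each of 128 rows (bits = p,q,r,s,t,u,v):
  row 0 [0000000]: F1=1 F2=0 (differ) -> 1
  row 1 [0000001]: F1=1 F2=0 (differ) -> 1
  row 2 [0000010]: F1=1 F2=0 (differ) -> 1
  row 3 [0000011]: F1=1 F2=0 (differ) -> 1
  row 4 [0000100]: F1=1 F2=0 (differ) -> 1
  (every remaining row is evaluated the same way; all 128 results are listed next)
Full result column, 8 rows per line (p,q,r,s fixed per line; t,u,v runs 000..111 left to right):
  rows 0-7 [p,q,r,s=0000]: 11111111  (ones: 8)
  rows 8-15 [p,q,r,s=0001]: 01000000  (ones: 1)
  rows 16-23 [p,q,r,s=0010]: 11111111  (ones: 8)
  rows 24-31 [p,q,r,s=0011]: 01000000  (ones: 1)
  rows 32-39 [p,q,r,s=0100]: 01011111  (ones: 6)
  rows 40-47 [p,q,r,s=0101]: 11100000  (ones: 3)
  rows 48-55 [p,q,r,s=0110]: 01011111  (ones: 6)
  rows 56-63 [p,q,r,s=0111]: 11100000  (ones: 3)
  rows 64-71 [p,q,r,s=1000]: 11111111  (ones: 8)
  rows 72-79 [p,q,r,s=1001]: 01000000  (ones: 1)
  rows 80-87 [p,q,r,s=1010]: 11111111  (ones: 8)
  rows 88-95 [p,q,r,s=1011]: 01000000  (ones: 1)
  rows 96-103 [p,q,r,s=1100]: 11111111  (ones: 8)
  rows 104-111 [p,q,r,s=1101]: 01000000  (ones: 1)
  rows 112-119 [p,q,r,s=1110]: 11111111  (ones: 8)
  rows 120-127 [p,q,r,s=1111]: 01000000  (ones: 1)
Disagreements = 8+1+8+1+6+3+6+3+8+1+8+1+8+1+8+1 = 72

72


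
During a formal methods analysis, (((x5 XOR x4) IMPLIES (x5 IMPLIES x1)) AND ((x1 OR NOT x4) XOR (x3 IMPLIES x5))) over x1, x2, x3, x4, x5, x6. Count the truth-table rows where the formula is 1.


Formula: (((x5 XOR x4) IMPLIES (x5 IMPLIES x1)) AND ((x1 OR NOT x4) XOR (x3 IMPLIES x5))) over 6 vars (64 rows)
Evaluate each row (x1, x2, x3, x4, x5, x6 as bits, MSB first):
  row 0 [000000]: (((0 XOR 0) IMPLIES (0 IMPLIES 0)) AND ((0 OR NOT 0) XOR (0 IMPLIES 0))) -> 0
  row 1 [000001]: (((0 XOR 0) IMPLIES (0 IMPLIES 0)) AND ((0 OR NOT 0) XOR (0 IMPLIES 0))) -> 0
  row 2 [000010]: (((1 XOR 0) IMPLIES (1 IMPLIES 0)) AND ((0 OR NOT 0) XOR (0 IMPLIES 1))) -> 0
  row 3 [000011]: (((1 XOR 0) IMPLIES (1 IMPLIES 0)) AND ((0 OR NOT 0) XOR (0 IMPLIES 1))) -> 0
  row 4 [000100]: (((0 XOR 1) IMPLIES (0 IMPLIES 0)) AND ((0 OR NOT 1) XOR (0 IMPLIES 0))) -> 1
  (every remaining row is evaluated the same way; all 64 results are listed next)
Full result column, 8 rows per line (x1,x2,x3 fixed per line; x4,x5,x6 runs 000..111 left to right):
  rows 0-7 [x1,x2,x3=000]: 00001111  (ones: 4)
  rows 8-15 [x1,x2,x3=001]: 11000011  (ones: 4)
  rows 16-23 [x1,x2,x3=010]: 00001111  (ones: 4)
  rows 24-31 [x1,x2,x3=011]: 11000011  (ones: 4)
  rows 32-39 [x1,x2,x3=100]: 00000000  (ones: 0)
  rows 40-47 [x1,x2,x3=101]: 11001100  (ones: 4)
  rows 48-55 [x1,x2,x3=110]: 00000000  (ones: 0)
  rows 56-63 [x1,x2,x3=111]: 11001100  (ones: 4)
Count of 1-rows = 4+4+4+4+0+4+0+4 = 24

24


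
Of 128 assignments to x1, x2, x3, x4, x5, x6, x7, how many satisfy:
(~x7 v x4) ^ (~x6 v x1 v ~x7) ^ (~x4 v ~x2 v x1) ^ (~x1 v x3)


CNF with 4 clauses over 7 vars (128 assignments).
An assignment satisfies CNF iff every clause has >=1 true literal.
Check each row (bits = x1,x2,x3,x4,x5,x6,x7; clause T/F shown):
  row 0 [0000000]: clauses=TTTT -> 1
  row 1 [0000001]: clauses=FTTT -> 0
  row 2 [0000010]: clauses=TTTT -> 1
  row 3 [0000011]: clauses=FFTT -> 0
  row 4 [0000100]: clauses=TTTT -> 1
  (every remaining row is evaluated the same way; all 128 results are listed next)
Full result column, 8 rows per line (x1,x2,x3,x4 fixed per line; x5,x6,x7 runs 000..111 left to right):
  rows 0-7 [x1,x2,x3,x4=0000]: 10101010  (ones: 4)
  rows 8-15 [x1,x2,x3,x4=0001]: 11101110  (ones: 6)
  rows 16-23 [x1,x2,x3,x4=0010]: 10101010  (ones: 4)
  rows 24-31 [x1,x2,x3,x4=0011]: 11101110  (ones: 6)
  rows 32-39 [x1,x2,x3,x4=0100]: 10101010  (ones: 4)
  rows 40-47 [x1,x2,x3,x4=0101]: 00000000  (ones: 0)
  rows 48-55 [x1,x2,x3,x4=0110]: 10101010  (ones: 4)
  rows 56-63 [x1,x2,x3,x4=0111]: 00000000  (ones: 0)
  rows 64-71 [x1,x2,x3,x4=1000]: 00000000  (ones: 0)
  rows 72-79 [x1,x2,x3,x4=1001]: 00000000  (ones: 0)
  rows 80-87 [x1,x2,x3,x4=1010]: 10101010  (ones: 4)
  rows 88-95 [x1,x2,x3,x4=1011]: 11111111  (ones: 8)
  rows 96-103 [x1,x2,x3,x4=1100]: 00000000  (ones: 0)
  rows 104-111 [x1,x2,x3,x4=1101]: 00000000  (ones: 0)
  rows 112-119 [x1,x2,x3,x4=1110]: 10101010  (ones: 4)
  rows 120-127 [x1,x2,x3,x4=1111]: 11111111  (ones: 8)
Satisfying assignments = 4+6+4+6+4+0+4+0+0+0+4+8+0+0+4+8 = 52

52


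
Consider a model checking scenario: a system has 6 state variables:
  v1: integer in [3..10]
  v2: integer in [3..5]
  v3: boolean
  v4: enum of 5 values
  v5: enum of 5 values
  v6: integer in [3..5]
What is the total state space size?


State space = product of domain sizes of all variables.
Domain sizes:
  v1 (integer in [3..10]): 8
  v2 (integer in [3..5]): 3
  v3 (boolean): 2
  v4 (enum of 5 values): 5
  v5 (enum of 5 values): 5
  v6 (integer in [3..5]): 3
Product = 8 * 3 * 2 * 5 * 5 * 3 = 3600

3600


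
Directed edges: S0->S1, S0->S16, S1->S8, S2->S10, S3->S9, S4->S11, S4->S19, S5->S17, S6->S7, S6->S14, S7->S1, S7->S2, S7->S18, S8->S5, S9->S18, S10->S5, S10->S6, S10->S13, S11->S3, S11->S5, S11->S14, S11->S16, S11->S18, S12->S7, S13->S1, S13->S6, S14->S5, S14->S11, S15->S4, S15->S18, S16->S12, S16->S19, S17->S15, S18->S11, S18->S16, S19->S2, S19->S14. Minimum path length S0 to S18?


BFS layer-by-layer from S0:
  dist 0: {S0}
  dist 1: {S1, S16}
  dist 2: {S8, S12, S19}
  dist 3: {S2, S5, S7, S14}
  dist 4: {S10, S11, S17, S18}
  -> S18 reached at distance 4
Shortest path length = 4

4


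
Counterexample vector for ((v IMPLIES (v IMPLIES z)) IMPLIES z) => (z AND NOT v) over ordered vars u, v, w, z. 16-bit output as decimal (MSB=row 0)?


F1 = ((v IMPLIES (v IMPLIES z)) IMPLIES z)
F2 = (z AND NOT v)
Counterexample to F1=>F2 is where F1=1 and F2=0.
Evaluate each row (bits = u,v,w,z, MSB first):
  row 0 [0000]: F1=0 F2=0 -> F1&~F2 -> 0
  row 1 [0001]: F1=1 F2=1 -> F1&~F2 -> 0
  row 2 [0010]: F1=0 F2=0 -> F1&~F2 -> 0
  row 3 [0011]: F1=1 F2=1 -> F1&~F2 -> 0
  row 4 [0100]: F1=1 F2=0 -> F1&~F2 -> 1
  row 5 [0101]: F1=1 F2=0 -> F1&~F2 -> 1
  row 6 [0110]: F1=1 F2=0 -> F1&~F2 -> 1
  row 7 [0111]: F1=1 F2=0 -> F1&~F2 -> 1
  row 8 [1000]: F1=0 F2=0 -> F1&~F2 -> 0
  row 9 [1001]: F1=1 F2=1 -> F1&~F2 -> 0
  row 10 [1010]: F1=0 F2=0 -> F1&~F2 -> 0
  row 11 [1011]: F1=1 F2=1 -> F1&~F2 -> 0
  row 12 [1100]: F1=1 F2=0 -> F1&~F2 -> 1
  row 13 [1101]: F1=1 F2=0 -> F1&~F2 -> 1
  row 14 [1110]: F1=1 F2=0 -> F1&~F2 -> 1
  row 15 [1111]: F1=1 F2=0 -> F1&~F2 -> 1
Full result column, 4 rows per line (u,v fixed per line; w,z runs 00..11 left to right):
  rows 0-3 [u,v=00]: 0000  = hex 0
  rows 4-7 [u,v=01]: 1111  = hex F
  rows 8-11 [u,v=10]: 0000  = hex 0
  rows 12-15 [u,v=11]: 1111  = hex F
Counterexample vector (row 0 .. row 15) = 0000111100001111
Output column grouped in 4s = 0000 1111 0000 1111 = 0x0F0F
Convert to decimal digit by digit (value = value*16 + digit):
  0 -> 0
  0*16 + 15 (F) = 15
  15*16 + 0 = 240
  240*16 + 15 (F) = 3855
Decimal = 3855

3855


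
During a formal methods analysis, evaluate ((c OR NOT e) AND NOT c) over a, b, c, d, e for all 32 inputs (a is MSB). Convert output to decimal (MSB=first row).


Formula: ((c OR NOT e) AND NOT c) over a, b, c, d, e (32 rows)
Evaluate each row (bits = a,b,c,d,e, MSB first):
  row 0 [00000]: ((0 OR NOT 0) AND NOT 0) -> 1
  row 1 [00001]: ((0 OR NOT 1) AND NOT 0) -> 0
  row 2 [00010]: ((0 OR NOT 0) AND NOT 0) -> 1
  row 3 [00011]: ((0 OR NOT 1) AND NOT 0) -> 0
  row 4 [00100]: ((1 OR NOT 0) AND NOT 1) -> 0
  row 5 [00101]: ((1 OR NOT 1) AND NOT 1) -> 0
  row 6 [00110]: ((1 OR NOT 0) AND NOT 1) -> 0
  row 7 [00111]: ((1 OR NOT 1) AND NOT 1) -> 0
  row 8 [01000]: ((0 OR NOT 0) AND NOT 0) -> 1
  row 9 [01001]: ((0 OR NOT 1) AND NOT 0) -> 0
  row 10 [01010]: ((0 OR NOT 0) AND NOT 0) -> 1
  row 11 [01011]: ((0 OR NOT 1) AND NOT 0) -> 0
  row 12 [01100]: ((1 OR NOT 0) AND NOT 1) -> 0
  row 13 [01101]: ((1 OR NOT 1) AND NOT 1) -> 0
  row 14 [01110]: ((1 OR NOT 0) AND NOT 1) -> 0
  row 15 [01111]: ((1 OR NOT 1) AND NOT 1) -> 0
  row 16 [10000]: ((0 OR NOT 0) AND NOT 0) -> 1
  row 17 [10001]: ((0 OR NOT 1) AND NOT 0) -> 0
  row 18 [10010]: ((0 OR NOT 0) AND NOT 0) -> 1
  row 19 [10011]: ((0 OR NOT 1) AND NOT 0) -> 0
  row 20 [10100]: ((1 OR NOT 0) AND NOT 1) -> 0
  row 21 [10101]: ((1 OR NOT 1) AND NOT 1) -> 0
  row 22 [10110]: ((1 OR NOT 0) AND NOT 1) -> 0
  row 23 [10111]: ((1 OR NOT 1) AND NOT 1) -> 0
  row 24 [11000]: ((0 OR NOT 0) AND NOT 0) -> 1
  row 25 [11001]: ((0 OR NOT 1) AND NOT 0) -> 0
  row 26 [11010]: ((0 OR NOT 0) AND NOT 0) -> 1
  row 27 [11011]: ((0 OR NOT 1) AND NOT 0) -> 0
  row 28 [11100]: ((1 OR NOT 0) AND NOT 1) -> 0
  row 29 [11101]: ((1 OR NOT 1) AND NOT 1) -> 0
  row 30 [11110]: ((1 OR NOT 0) AND NOT 1) -> 0
  row 31 [11111]: ((1 OR NOT 1) AND NOT 1) -> 0
Full result column, 4 rows per line (a,b,c fixed per line; d,e runs 00..11 left to right):
  rows 0-3 [a,b,c=000]: 1010  = hex A
  rows 4-7 [a,b,c=001]: 0000  = hex 0
  rows 8-11 [a,b,c=010]: 1010  = hex A
  rows 12-15 [a,b,c=011]: 0000  = hex 0
  rows 16-19 [a,b,c=100]: 1010  = hex A
  rows 20-23 [a,b,c=101]: 0000  = hex 0
  rows 24-27 [a,b,c=110]: 1010  = hex A
  rows 28-31 [a,b,c=111]: 0000  = hex 0
Output column (row 0 .. row 31) = 10100000101000001010000010100000
Output column grouped in 4s = 1010 0000 1010 0000 1010 0000 1010 0000 = 0xA0A0A0A0
Convert to decimal digit by digit (value = value*16 + digit):
  A -> 10
  10*16 + 0 = 160
  160*16 + 10 (A) = 2570
  2570*16 + 0 = 41120
  41120*16 + 10 (A) = 657930
  657930*16 + 0 = 10526880
  10526880*16 + 10 (A) = 168430090
  168430090*16 + 0 = 2694881440
Decimal = 2694881440

2694881440


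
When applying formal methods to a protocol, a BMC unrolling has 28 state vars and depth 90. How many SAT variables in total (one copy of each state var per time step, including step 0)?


BMC unrolls to depth k, creating one copy of each state var for steps 0..k.
Step count = 90 + 1 = 91 (steps 0 through 90)
Vars per step = 28
Total = 28 * 91 = 2548

2548


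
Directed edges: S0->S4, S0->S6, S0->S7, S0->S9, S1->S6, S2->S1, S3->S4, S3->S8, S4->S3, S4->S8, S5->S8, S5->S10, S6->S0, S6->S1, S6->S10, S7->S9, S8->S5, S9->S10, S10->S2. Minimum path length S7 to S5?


BFS layer-by-layer from S7:
  dist 0: {S7}
  dist 1: {S9}
  dist 2: {S10}
  dist 3: {S2}
  dist 4: {S1}
  dist 5: {S6}
  dist 6: {S0}
  dist 7: {S4}
  dist 8: {S3, S8}
  dist 9: {S5}
  -> S5 reached at distance 9
Shortest path length = 9

9


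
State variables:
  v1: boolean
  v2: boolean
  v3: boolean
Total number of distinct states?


State space = product of domain sizes of all variables.
Domain sizes:
  v1 (boolean): 2
  v2 (boolean): 2
  v3 (boolean): 2
Product = 2 * 2 * 2 = 8

8


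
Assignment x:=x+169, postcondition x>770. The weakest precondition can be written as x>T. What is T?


Formula: wp(x:=E, P) = P[E/x] (substitute E for x in postcondition)
Step 1: Postcondition: x>770
Step 2: Substitute x+169 for x: x+169>770
Step 3: Solve for x: x > 770-169 = 601

601


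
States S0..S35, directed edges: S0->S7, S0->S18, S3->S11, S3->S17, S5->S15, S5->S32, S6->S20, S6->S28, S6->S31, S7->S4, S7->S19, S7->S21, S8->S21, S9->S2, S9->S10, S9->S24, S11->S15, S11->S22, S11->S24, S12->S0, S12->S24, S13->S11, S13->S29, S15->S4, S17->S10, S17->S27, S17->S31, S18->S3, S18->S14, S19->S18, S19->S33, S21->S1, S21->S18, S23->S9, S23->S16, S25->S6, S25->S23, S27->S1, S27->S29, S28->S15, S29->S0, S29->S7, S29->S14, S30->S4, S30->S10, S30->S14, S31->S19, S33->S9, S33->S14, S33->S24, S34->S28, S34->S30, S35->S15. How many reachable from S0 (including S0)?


BFS from S0:
  layer 0: {S0}
  layer 1: {S7, S18}
  layer 2: {S3, S4, S14, S19, S21}
  layer 3: {S1, S11, S17, S33}
  layer 4: {S9, S10, S15, S22, S24, S27, S31}
  layer 5: {S2, S29}
Reachable set: {S0, S1, S2, S3, S4, S7, S9, S10, S11, S14, S15, S17, S18, S19, S21, S22, S24, S27, S29, S31, S33}
Count = 21

21


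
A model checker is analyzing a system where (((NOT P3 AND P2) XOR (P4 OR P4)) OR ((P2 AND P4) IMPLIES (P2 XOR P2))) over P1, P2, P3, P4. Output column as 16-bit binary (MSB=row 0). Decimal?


Formula: (((NOT P3 AND P2) XOR (P4 OR P4)) OR ((P2 AND P4) IMPLIES (P2 XOR P2))) over P1, P2, P3, P4 (16 rows)
Evaluate each row (bits = P1,P2,P3,P4, MSB first):
  row 0 [0000]: (((NOT 0 AND 0) XOR (0 OR 0)) OR ((0 AND 0) IMPLIES (0 XOR 0))) -> 1
  row 1 [0001]: (((NOT 0 AND 0) XOR (1 OR 1)) OR ((0 AND 1) IMPLIES (0 XOR 0))) -> 1
  row 2 [0010]: (((NOT 1 AND 0) XOR (0 OR 0)) OR ((0 AND 0) IMPLIES (0 XOR 0))) -> 1
  row 3 [0011]: (((NOT 1 AND 0) XOR (1 OR 1)) OR ((0 AND 1) IMPLIES (0 XOR 0))) -> 1
  row 4 [0100]: (((NOT 0 AND 1) XOR (0 OR 0)) OR ((1 AND 0) IMPLIES (1 XOR 1))) -> 1
  row 5 [0101]: (((NOT 0 AND 1) XOR (1 OR 1)) OR ((1 AND 1) IMPLIES (1 XOR 1))) -> 0
  row 6 [0110]: (((NOT 1 AND 1) XOR (0 OR 0)) OR ((1 AND 0) IMPLIES (1 XOR 1))) -> 1
  row 7 [0111]: (((NOT 1 AND 1) XOR (1 OR 1)) OR ((1 AND 1) IMPLIES (1 XOR 1))) -> 1
  row 8 [1000]: (((NOT 0 AND 0) XOR (0 OR 0)) OR ((0 AND 0) IMPLIES (0 XOR 0))) -> 1
  row 9 [1001]: (((NOT 0 AND 0) XOR (1 OR 1)) OR ((0 AND 1) IMPLIES (0 XOR 0))) -> 1
  row 10 [1010]: (((NOT 1 AND 0) XOR (0 OR 0)) OR ((0 AND 0) IMPLIES (0 XOR 0))) -> 1
  row 11 [1011]: (((NOT 1 AND 0) XOR (1 OR 1)) OR ((0 AND 1) IMPLIES (0 XOR 0))) -> 1
  row 12 [1100]: (((NOT 0 AND 1) XOR (0 OR 0)) OR ((1 AND 0) IMPLIES (1 XOR 1))) -> 1
  row 13 [1101]: (((NOT 0 AND 1) XOR (1 OR 1)) OR ((1 AND 1) IMPLIES (1 XOR 1))) -> 0
  row 14 [1110]: (((NOT 1 AND 1) XOR (0 OR 0)) OR ((1 AND 0) IMPLIES (1 XOR 1))) -> 1
  row 15 [1111]: (((NOT 1 AND 1) XOR (1 OR 1)) OR ((1 AND 1) IMPLIES (1 XOR 1))) -> 1
Full result column, 4 rows per line (P1,P2 fixed per line; P3,P4 runs 00..11 left to right):
  rows 0-3 [P1,P2=00]: 1111  = hex F
  rows 4-7 [P1,P2=01]: 1011  = hex B
  rows 8-11 [P1,P2=10]: 1111  = hex F
  rows 12-15 [P1,P2=11]: 1011  = hex B
Output column (row 0 .. row 15) = 1111101111111011
Output column grouped in 4s = 1111 1011 1111 1011 = 0xFBFB
Convert to decimal digit by digit (value = value*16 + digit):
  F -> 15
  15*16 + 11 (B) = 251
  251*16 + 15 (F) = 4031
  4031*16 + 11 (B) = 64507
Decimal = 64507

64507


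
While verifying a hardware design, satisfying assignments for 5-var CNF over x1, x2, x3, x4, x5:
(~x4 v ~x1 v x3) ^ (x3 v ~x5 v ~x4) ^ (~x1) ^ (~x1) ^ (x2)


CNF with 5 clauses over 5 vars (32 assignments).
An assignment satisfies CNF iff every clause has >=1 true literal.
Check each row (bits = x1,x2,x3,x4,x5; clause T/F shown):
  row 0 [00000]: clauses=TTTTF -> 0
  row 1 [00001]: clauses=TTTTF -> 0
  row 2 [00010]: clauses=TTTTF -> 0
  row 3 [00011]: clauses=TFTTF -> 0
  row 4 [00100]: clauses=TTTTF -> 0
  row 5 [00101]: clauses=TTTTF -> 0
  row 6 [00110]: clauses=TTTTF -> 0
  row 7 [00111]: clauses=TTTTF -> 0
  row 8 [01000]: clauses=TTTTT -> 1
  row 9 [01001]: clauses=TTTTT -> 1
  row 10 [01010]: clauses=TTTTT -> 1
  row 11 [01011]: clauses=TFTTT -> 0
  row 12 [01100]: clauses=TTTTT -> 1
  row 13 [01101]: clauses=TTTTT -> 1
  row 14 [01110]: clauses=TTTTT -> 1
  row 15 [01111]: clauses=TTTTT -> 1
  row 16 [10000]: clauses=TTFFF -> 0
  row 17 [10001]: clauses=TTFFF -> 0
  row 18 [10010]: clauses=FTFFF -> 0
  row 19 [10011]: clauses=FFFFF -> 0
  row 20 [10100]: clauses=TTFFF -> 0
  row 21 [10101]: clauses=TTFFF -> 0
  row 22 [10110]: clauses=TTFFF -> 0
  row 23 [10111]: clauses=TTFFF -> 0
  row 24 [11000]: clauses=TTFFT -> 0
  row 25 [11001]: clauses=TTFFT -> 0
  row 26 [11010]: clauses=FTFFT -> 0
  row 27 [11011]: clauses=FFFFT -> 0
  row 28 [11100]: clauses=TTFFT -> 0
  row 29 [11101]: clauses=TTFFT -> 0
  row 30 [11110]: clauses=TTFFT -> 0
  row 31 [11111]: clauses=TTFFT -> 0
Full result column, 8 rows per line (x1,x2 fixed per line; x3,x4,x5 runs 000..111 left to right):
  rows 0-7 [x1,x2=00]: 00000000  (ones: 0)
  rows 8-15 [x1,x2=01]: 11101111  (ones: 7)
  rows 16-23 [x1,x2=10]: 00000000  (ones: 0)
  rows 24-31 [x1,x2=11]: 00000000  (ones: 0)
Satisfying assignments = 0+7+0+0 = 7

7


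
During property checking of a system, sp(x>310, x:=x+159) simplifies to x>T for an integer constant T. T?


Formula: sp(P, x:=E) = exists old_x. (x = E[old_x/x]) AND P[old_x/x] (old_x is the value of x before the assignment; eliminate old_x by solving x = E[old_x/x] for old_x)
Step 1: Precondition P: x>310, i.e. old_x > 310
Step 2: Assignment gives x = old_x + 159, so old_x = x - 159
Step 3: Substitute into P: x - 159 > 310
Step 4: Simplify: x > 310+159 = 469

469


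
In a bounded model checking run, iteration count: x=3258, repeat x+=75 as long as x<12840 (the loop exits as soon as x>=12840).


Step 1: x goes from 3258 toward 12840 by 75; the body runs while x<12840, so iterations = ceil((bound-start)/step)
Step 2: Distance=9582
Step 3: ceil(9582/75)=128

128


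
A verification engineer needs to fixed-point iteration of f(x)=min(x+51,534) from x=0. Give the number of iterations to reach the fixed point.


Step 1: x=0, cap=534, increment=51
Step 2: x grows by 51 each step until capped at 534; fixed point is x=534
Step 3: iterations = ceil(534/51) = 11

11


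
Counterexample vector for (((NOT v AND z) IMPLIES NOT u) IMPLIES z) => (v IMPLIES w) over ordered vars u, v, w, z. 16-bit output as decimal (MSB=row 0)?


F1 = (((NOT v AND z) IMPLIES NOT u) IMPLIES z)
F2 = (v IMPLIES w)
Counterexample to F1=>F2 is where F1=1 and F2=0.
Evaluate each row (bits = u,v,w,z, MSB first):
  row 0 [0000]: F1=0 F2=1 -> F1&~F2 -> 0
  row 1 [0001]: F1=1 F2=1 -> F1&~F2 -> 0
  row 2 [0010]: F1=0 F2=1 -> F1&~F2 -> 0
  row 3 [0011]: F1=1 F2=1 -> F1&~F2 -> 0
  row 4 [0100]: F1=0 F2=0 -> F1&~F2 -> 0
  row 5 [0101]: F1=1 F2=0 -> F1&~F2 -> 1
  row 6 [0110]: F1=0 F2=1 -> F1&~F2 -> 0
  row 7 [0111]: F1=1 F2=1 -> F1&~F2 -> 0
  row 8 [1000]: F1=0 F2=1 -> F1&~F2 -> 0
  row 9 [1001]: F1=1 F2=1 -> F1&~F2 -> 0
  row 10 [1010]: F1=0 F2=1 -> F1&~F2 -> 0
  row 11 [1011]: F1=1 F2=1 -> F1&~F2 -> 0
  row 12 [1100]: F1=0 F2=0 -> F1&~F2 -> 0
  row 13 [1101]: F1=1 F2=0 -> F1&~F2 -> 1
  row 14 [1110]: F1=0 F2=1 -> F1&~F2 -> 0
  row 15 [1111]: F1=1 F2=1 -> F1&~F2 -> 0
Full result column, 4 rows per line (u,v fixed per line; w,z runs 00..11 left to right):
  rows 0-3 [u,v=00]: 0000  = hex 0
  rows 4-7 [u,v=01]: 0100  = hex 4
  rows 8-11 [u,v=10]: 0000  = hex 0
  rows 12-15 [u,v=11]: 0100  = hex 4
Counterexample vector (row 0 .. row 15) = 0000010000000100
Output column grouped in 4s = 0000 0100 0000 0100 = 0x0404
Convert to decimal digit by digit (value = value*16 + digit):
  0 -> 0
  0*16 + 4 = 4
  4*16 + 0 = 64
  64*16 + 4 = 1028
Decimal = 1028

1028


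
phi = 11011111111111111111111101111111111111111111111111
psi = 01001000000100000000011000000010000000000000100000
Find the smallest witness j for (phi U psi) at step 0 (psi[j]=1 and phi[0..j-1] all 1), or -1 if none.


(phi U psi) at 0: need smallest j with psi[j]=1 and phi[i]=1 for all i in [0,j).
Scan from step 0:
  step 0: phi=1, psi=0 -> continue
  step 1: psi=1 and phi held for [0,1) -> witness found
Witness step = 1

1


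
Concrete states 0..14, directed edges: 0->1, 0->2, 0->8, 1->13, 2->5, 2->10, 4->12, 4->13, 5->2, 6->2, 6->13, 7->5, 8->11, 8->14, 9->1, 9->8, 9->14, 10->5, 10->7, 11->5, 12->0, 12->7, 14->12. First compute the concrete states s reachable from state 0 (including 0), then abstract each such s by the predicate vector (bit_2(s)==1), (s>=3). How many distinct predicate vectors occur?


BFS from 0:
Concrete reachable: {0, 1, 2, 5, 7, 8, 10, 11, 12, 13, 14}
Abstract via predicates (bit_2(s)==1), (s>=3):
  (0,0) <- {0, 1, 2}
  (0,1) <- {8, 10, 11}
  (1,1) <- {5, 7, 12, 13, 14}
Distinct abstract states = 3

3


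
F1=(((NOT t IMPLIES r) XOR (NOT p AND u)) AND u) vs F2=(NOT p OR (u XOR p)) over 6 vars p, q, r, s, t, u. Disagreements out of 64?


F1 = (((NOT t IMPLIES r) XOR (NOT p AND u)) AND u)
F2 = (NOT p OR (u XOR p))
Evaluate both on each of 64 rows (bits = p,q,r,s,t,u):
  row 0 [000000]: F1=0 F2=1 (differ) -> 1
  row 1 [000001]: F1=1 F2=1 -> 0
  row 2 [000010]: F1=0 F2=1 (differ) -> 1
  row 3 [000011]: F1=0 F2=1 (differ) -> 1
  row 4 [000100]: F1=0 F2=1 (differ) -> 1
  (every remaining row is evaluated the same way; all 64 results are listed next)
Full result column, 8 rows per line (p,q,r fixed per line; s,t,u runs 000..111 left to right):
  rows 0-7 [p,q,r=000]: 10111011  (ones: 6)
  rows 8-15 [p,q,r=001]: 11111111  (ones: 8)
  rows 16-23 [p,q,r=010]: 10111011  (ones: 6)
  rows 24-31 [p,q,r=011]: 11111111  (ones: 8)
  rows 32-39 [p,q,r=100]: 10111011  (ones: 6)
  rows 40-47 [p,q,r=101]: 11111111  (ones: 8)
  rows 48-55 [p,q,r=110]: 10111011  (ones: 6)
  rows 56-63 [p,q,r=111]: 11111111  (ones: 8)
Disagreements = 6+8+6+8+6+8+6+8 = 56

56


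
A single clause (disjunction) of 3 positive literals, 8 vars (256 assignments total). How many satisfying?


Step 1: Total=2^8=256
Step 2: Unsat when all 3 false: 2^5=32
Step 3: Sat=256-32=224

224


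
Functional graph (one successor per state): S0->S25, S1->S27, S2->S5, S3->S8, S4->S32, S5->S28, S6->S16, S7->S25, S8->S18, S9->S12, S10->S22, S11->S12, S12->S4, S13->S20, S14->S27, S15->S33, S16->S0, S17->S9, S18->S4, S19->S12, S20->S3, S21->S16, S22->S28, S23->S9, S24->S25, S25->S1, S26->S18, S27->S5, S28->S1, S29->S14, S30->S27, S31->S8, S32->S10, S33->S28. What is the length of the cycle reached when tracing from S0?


Trace from S0 until a state repeats:
  S0 -> S25 -> S1 -> S27 -> S5 -> S28 -> S1
S1 first seen at step 2, revisited at step 6.
Cycle length = 6 - 2 = 4

4


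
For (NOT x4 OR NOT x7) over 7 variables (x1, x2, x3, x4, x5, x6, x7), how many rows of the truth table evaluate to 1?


Formula: (NOT x4 OR NOT x7) over 7 vars (128 rows)
Evaluate each row (x1, x2, x3, x4, x5, x6, x7 as bits, MSB first):
  row 0 [0000000]: (NOT 0 OR NOT 0) -> 1
  row 1 [0000001]: (NOT 0 OR NOT 1) -> 1
  row 2 [0000010]: (NOT 0 OR NOT 0) -> 1
  row 3 [0000011]: (NOT 0 OR NOT 1) -> 1
  row 4 [0000100]: (NOT 0 OR NOT 0) -> 1
  (every remaining row is evaluated the same way; all 128 results are listed next)
Full result column, 8 rows per line (x1,x2,x3,x4 fixed per line; x5,x6,x7 runs 000..111 left to right):
  rows 0-7 [x1,x2,x3,x4=0000]: 11111111  (ones: 8)
  rows 8-15 [x1,x2,x3,x4=0001]: 10101010  (ones: 4)
  rows 16-23 [x1,x2,x3,x4=0010]: 11111111  (ones: 8)
  rows 24-31 [x1,x2,x3,x4=0011]: 10101010  (ones: 4)
  rows 32-39 [x1,x2,x3,x4=0100]: 11111111  (ones: 8)
  rows 40-47 [x1,x2,x3,x4=0101]: 10101010  (ones: 4)
  rows 48-55 [x1,x2,x3,x4=0110]: 11111111  (ones: 8)
  rows 56-63 [x1,x2,x3,x4=0111]: 10101010  (ones: 4)
  rows 64-71 [x1,x2,x3,x4=1000]: 11111111  (ones: 8)
  rows 72-79 [x1,x2,x3,x4=1001]: 10101010  (ones: 4)
  rows 80-87 [x1,x2,x3,x4=1010]: 11111111  (ones: 8)
  rows 88-95 [x1,x2,x3,x4=1011]: 10101010  (ones: 4)
  rows 96-103 [x1,x2,x3,x4=1100]: 11111111  (ones: 8)
  rows 104-111 [x1,x2,x3,x4=1101]: 10101010  (ones: 4)
  rows 112-119 [x1,x2,x3,x4=1110]: 11111111  (ones: 8)
  rows 120-127 [x1,x2,x3,x4=1111]: 10101010  (ones: 4)
Count of 1-rows = 8+4+8+4+8+4+8+4+8+4+8+4+8+4+8+4 = 96

96


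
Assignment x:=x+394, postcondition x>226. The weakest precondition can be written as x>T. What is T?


Formula: wp(x:=E, P) = P[E/x] (substitute E for x in postcondition)
Step 1: Postcondition: x>226
Step 2: Substitute x+394 for x: x+394>226
Step 3: Solve for x: x > 226-394 = -168

-168


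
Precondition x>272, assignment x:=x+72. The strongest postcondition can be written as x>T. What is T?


Formula: sp(P, x:=E) = exists old_x. (x = E[old_x/x]) AND P[old_x/x] (old_x is the value of x before the assignment; eliminate old_x by solving x = E[old_x/x] for old_x)
Step 1: Precondition P: x>272, i.e. old_x > 272
Step 2: Assignment gives x = old_x + 72, so old_x = x - 72
Step 3: Substitute into P: x - 72 > 272
Step 4: Simplify: x > 272+72 = 344

344


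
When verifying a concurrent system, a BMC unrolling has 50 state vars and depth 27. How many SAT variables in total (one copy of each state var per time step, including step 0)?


BMC unrolls to depth k, creating one copy of each state var for steps 0..k.
Step count = 27 + 1 = 28 (steps 0 through 27)
Vars per step = 50
Total = 50 * 28 = 1400

1400


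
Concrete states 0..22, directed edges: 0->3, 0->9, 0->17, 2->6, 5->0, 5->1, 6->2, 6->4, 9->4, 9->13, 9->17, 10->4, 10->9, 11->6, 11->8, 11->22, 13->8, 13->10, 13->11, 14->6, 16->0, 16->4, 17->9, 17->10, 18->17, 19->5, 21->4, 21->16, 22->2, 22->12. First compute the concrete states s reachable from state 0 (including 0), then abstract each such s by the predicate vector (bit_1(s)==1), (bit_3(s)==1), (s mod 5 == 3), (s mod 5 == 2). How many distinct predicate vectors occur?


BFS from 0:
Concrete reachable: {0, 2, 3, 4, 6, 8, 9, 10, 11, 12, 13, 17, 22}
Abstract via predicates (bit_1(s)==1), (bit_3(s)==1), (s mod 5 == 3), (s mod 5 == 2):
  (0,0,0,0) <- {0, 4}
  (0,0,0,1) <- {17}
  (0,1,0,0) <- {9}
  (0,1,0,1) <- {12}
  (0,1,1,0) <- {8, 13}
  (1,0,0,0) <- {6}
  (1,0,0,1) <- {2, 22}
  (1,0,1,0) <- {3}
  (1,1,0,0) <- {10, 11}
Distinct abstract states = 9

9


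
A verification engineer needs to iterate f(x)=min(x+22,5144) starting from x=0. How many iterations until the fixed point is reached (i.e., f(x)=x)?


Step 1: x=0, cap=5144, increment=22
Step 2: x grows by 22 each step until capped at 5144; fixed point is x=5144
Step 3: iterations = ceil(5144/22) = 234

234


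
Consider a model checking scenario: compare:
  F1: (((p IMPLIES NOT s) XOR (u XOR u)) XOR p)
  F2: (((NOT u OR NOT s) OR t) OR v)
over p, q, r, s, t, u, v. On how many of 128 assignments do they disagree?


F1 = (((p IMPLIES NOT s) XOR (u XOR u)) XOR p)
F2 = (((NOT u OR NOT s) OR t) OR v)
Evaluate both on each of 128 rows (bits = p,q,r,s,t,u,v):
  row 0 [0000000]: F1=1 F2=1 -> 0
  row 1 [0000001]: F1=1 F2=1 -> 0
  row 2 [0000010]: F1=1 F2=1 -> 0
  row 3 [0000011]: F1=1 F2=1 -> 0
  row 4 [0000100]: F1=1 F2=1 -> 0
  (every remaining row is evaluated the same way; all 128 results are listed next)
Full result column, 8 rows per line (p,q,r,s fixed per line; t,u,v runs 000..111 left to right):
  rows 0-7 [p,q,r,s=0000]: 00000000  (ones: 0)
  rows 8-15 [p,q,r,s=0001]: 00100000  (ones: 1)
  rows 16-23 [p,q,r,s=0010]: 00000000  (ones: 0)
  rows 24-31 [p,q,r,s=0011]: 00100000  (ones: 1)
  rows 32-39 [p,q,r,s=0100]: 00000000  (ones: 0)
  rows 40-47 [p,q,r,s=0101]: 00100000  (ones: 1)
  rows 48-55 [p,q,r,s=0110]: 00000000  (ones: 0)
  rows 56-63 [p,q,r,s=0111]: 00100000  (ones: 1)
  rows 64-71 [p,q,r,s=1000]: 11111111  (ones: 8)
  rows 72-79 [p,q,r,s=1001]: 00100000  (ones: 1)
  rows 80-87 [p,q,r,s=1010]: 11111111  (ones: 8)
  rows 88-95 [p,q,r,s=1011]: 00100000  (ones: 1)
  rows 96-103 [p,q,r,s=1100]: 11111111  (ones: 8)
  rows 104-111 [p,q,r,s=1101]: 00100000  (ones: 1)
  rows 112-119 [p,q,r,s=1110]: 11111111  (ones: 8)
  rows 120-127 [p,q,r,s=1111]: 00100000  (ones: 1)
Disagreements = 0+1+0+1+0+1+0+1+8+1+8+1+8+1+8+1 = 40

40


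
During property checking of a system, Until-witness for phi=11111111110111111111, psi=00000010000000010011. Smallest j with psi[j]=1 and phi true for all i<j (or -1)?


(phi U psi) at 0: need smallest j with psi[j]=1 and phi[i]=1 for all i in [0,j).
Scan from step 0:
  step 0: phi=1, psi=0 -> continue
  step 1: phi=1, psi=0 -> continue
  step 2: phi=1, psi=0 -> continue
  step 3: phi=1, psi=0 -> continue
  step 6: psi=1 and phi held for [0,6) -> witness found
Witness step = 6

6


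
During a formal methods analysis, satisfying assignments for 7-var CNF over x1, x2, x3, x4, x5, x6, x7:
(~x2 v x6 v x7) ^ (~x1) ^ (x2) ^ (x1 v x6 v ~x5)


CNF with 4 clauses over 7 vars (128 assignments).
An assignment satisfies CNF iff every clause has >=1 true literal.
Check each row (bits = x1,x2,x3,x4,x5,x6,x7; clause T/F shown):
  row 0 [0000000]: clauses=TTFT -> 0
  row 1 [0000001]: clauses=TTFT -> 0
  row 2 [0000010]: clauses=TTFT -> 0
  row 3 [0000011]: clauses=TTFT -> 0
  row 4 [0000100]: clauses=TTFF -> 0
  (every remaining row is evaluated the same way; all 128 results are listed next)
Full result column, 8 rows per line (x1,x2,x3,x4 fixed per line; x5,x6,x7 runs 000..111 left to right):
  rows 0-7 [x1,x2,x3,x4=0000]: 00000000  (ones: 0)
  rows 8-15 [x1,x2,x3,x4=0001]: 00000000  (ones: 0)
  rows 16-23 [x1,x2,x3,x4=0010]: 00000000  (ones: 0)
  rows 24-31 [x1,x2,x3,x4=0011]: 00000000  (ones: 0)
  rows 32-39 [x1,x2,x3,x4=0100]: 01110011  (ones: 5)
  rows 40-47 [x1,x2,x3,x4=0101]: 01110011  (ones: 5)
  rows 48-55 [x1,x2,x3,x4=0110]: 01110011  (ones: 5)
  rows 56-63 [x1,x2,x3,x4=0111]: 01110011  (ones: 5)
  rows 64-71 [x1,x2,x3,x4=1000]: 00000000  (ones: 0)
  rows 72-79 [x1,x2,x3,x4=1001]: 00000000  (ones: 0)
  rows 80-87 [x1,x2,x3,x4=1010]: 00000000  (ones: 0)
  rows 88-95 [x1,x2,x3,x4=1011]: 00000000  (ones: 0)
  rows 96-103 [x1,x2,x3,x4=1100]: 00000000  (ones: 0)
  rows 104-111 [x1,x2,x3,x4=1101]: 00000000  (ones: 0)
  rows 112-119 [x1,x2,x3,x4=1110]: 00000000  (ones: 0)
  rows 120-127 [x1,x2,x3,x4=1111]: 00000000  (ones: 0)
Satisfying assignments = 0+0+0+0+5+5+5+5+0+0+0+0+0+0+0+0 = 20

20


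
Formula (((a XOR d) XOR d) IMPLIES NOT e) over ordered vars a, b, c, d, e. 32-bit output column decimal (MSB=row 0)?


Formula: (((a XOR d) XOR d) IMPLIES NOT e) over a, b, c, d, e (32 rows)
Evaluate each row (bits = a,b,c,d,e, MSB first):
  row 0 [00000]: (((0 XOR 0) XOR 0) IMPLIES NOT 0) -> 1
  row 1 [00001]: (((0 XOR 0) XOR 0) IMPLIES NOT 1) -> 1
  row 2 [00010]: (((0 XOR 1) XOR 1) IMPLIES NOT 0) -> 1
  row 3 [00011]: (((0 XOR 1) XOR 1) IMPLIES NOT 1) -> 1
  row 4 [00100]: (((0 XOR 0) XOR 0) IMPLIES NOT 0) -> 1
  row 5 [00101]: (((0 XOR 0) XOR 0) IMPLIES NOT 1) -> 1
  row 6 [00110]: (((0 XOR 1) XOR 1) IMPLIES NOT 0) -> 1
  row 7 [00111]: (((0 XOR 1) XOR 1) IMPLIES NOT 1) -> 1
  row 8 [01000]: (((0 XOR 0) XOR 0) IMPLIES NOT 0) -> 1
  row 9 [01001]: (((0 XOR 0) XOR 0) IMPLIES NOT 1) -> 1
  row 10 [01010]: (((0 XOR 1) XOR 1) IMPLIES NOT 0) -> 1
  row 11 [01011]: (((0 XOR 1) XOR 1) IMPLIES NOT 1) -> 1
  row 12 [01100]: (((0 XOR 0) XOR 0) IMPLIES NOT 0) -> 1
  row 13 [01101]: (((0 XOR 0) XOR 0) IMPLIES NOT 1) -> 1
  row 14 [01110]: (((0 XOR 1) XOR 1) IMPLIES NOT 0) -> 1
  row 15 [01111]: (((0 XOR 1) XOR 1) IMPLIES NOT 1) -> 1
  row 16 [10000]: (((1 XOR 0) XOR 0) IMPLIES NOT 0) -> 1
  row 17 [10001]: (((1 XOR 0) XOR 0) IMPLIES NOT 1) -> 0
  row 18 [10010]: (((1 XOR 1) XOR 1) IMPLIES NOT 0) -> 1
  row 19 [10011]: (((1 XOR 1) XOR 1) IMPLIES NOT 1) -> 0
  row 20 [10100]: (((1 XOR 0) XOR 0) IMPLIES NOT 0) -> 1
  row 21 [10101]: (((1 XOR 0) XOR 0) IMPLIES NOT 1) -> 0
  row 22 [10110]: (((1 XOR 1) XOR 1) IMPLIES NOT 0) -> 1
  row 23 [10111]: (((1 XOR 1) XOR 1) IMPLIES NOT 1) -> 0
  row 24 [11000]: (((1 XOR 0) XOR 0) IMPLIES NOT 0) -> 1
  row 25 [11001]: (((1 XOR 0) XOR 0) IMPLIES NOT 1) -> 0
  row 26 [11010]: (((1 XOR 1) XOR 1) IMPLIES NOT 0) -> 1
  row 27 [11011]: (((1 XOR 1) XOR 1) IMPLIES NOT 1) -> 0
  row 28 [11100]: (((1 XOR 0) XOR 0) IMPLIES NOT 0) -> 1
  row 29 [11101]: (((1 XOR 0) XOR 0) IMPLIES NOT 1) -> 0
  row 30 [11110]: (((1 XOR 1) XOR 1) IMPLIES NOT 0) -> 1
  row 31 [11111]: (((1 XOR 1) XOR 1) IMPLIES NOT 1) -> 0
Full result column, 4 rows per line (a,b,c fixed per line; d,e runs 00..11 left to right):
  rows 0-3 [a,b,c=000]: 1111  = hex F
  rows 4-7 [a,b,c=001]: 1111  = hex F
  rows 8-11 [a,b,c=010]: 1111  = hex F
  rows 12-15 [a,b,c=011]: 1111  = hex F
  rows 16-19 [a,b,c=100]: 1010  = hex A
  rows 20-23 [a,b,c=101]: 1010  = hex A
  rows 24-27 [a,b,c=110]: 1010  = hex A
  rows 28-31 [a,b,c=111]: 1010  = hex A
Output column (row 0 .. row 31) = 11111111111111111010101010101010
Output column grouped in 4s = 1111 1111 1111 1111 1010 1010 1010 1010 = 0xFFFFAAAA
Convert to decimal digit by digit (value = value*16 + digit):
  F -> 15
  15*16 + 15 (F) = 255
  255*16 + 15 (F) = 4095
  4095*16 + 15 (F) = 65535
  65535*16 + 10 (A) = 1048570
  1048570*16 + 10 (A) = 16777130
  16777130*16 + 10 (A) = 268434090
  268434090*16 + 10 (A) = 4294945450
Decimal = 4294945450

4294945450
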